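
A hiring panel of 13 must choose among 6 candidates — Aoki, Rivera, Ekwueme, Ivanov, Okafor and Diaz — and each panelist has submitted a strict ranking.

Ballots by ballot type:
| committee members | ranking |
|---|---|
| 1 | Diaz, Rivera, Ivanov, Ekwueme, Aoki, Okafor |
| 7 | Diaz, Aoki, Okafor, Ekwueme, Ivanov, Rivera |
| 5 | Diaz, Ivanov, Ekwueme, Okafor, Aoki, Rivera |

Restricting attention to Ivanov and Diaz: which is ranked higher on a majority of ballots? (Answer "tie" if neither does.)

No ballot ranks Ivanov above Diaz: 0.
Ballots ranking Diaz above Ivanov: 13 − 0 = 13.
Diaz wins the head-to-head 13–0.

Diaz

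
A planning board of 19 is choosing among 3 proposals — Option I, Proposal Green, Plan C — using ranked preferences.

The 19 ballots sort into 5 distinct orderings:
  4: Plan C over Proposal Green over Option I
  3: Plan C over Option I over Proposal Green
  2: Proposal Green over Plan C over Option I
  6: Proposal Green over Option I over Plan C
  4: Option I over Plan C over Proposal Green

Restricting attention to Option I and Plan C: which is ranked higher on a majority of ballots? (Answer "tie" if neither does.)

Ballots ranking Option I above Plan C: 6 + 4 = 10.
Ballots ranking Plan C above Option I: 19 − 10 = 9.
Option I wins the head-to-head 10–9.

Option I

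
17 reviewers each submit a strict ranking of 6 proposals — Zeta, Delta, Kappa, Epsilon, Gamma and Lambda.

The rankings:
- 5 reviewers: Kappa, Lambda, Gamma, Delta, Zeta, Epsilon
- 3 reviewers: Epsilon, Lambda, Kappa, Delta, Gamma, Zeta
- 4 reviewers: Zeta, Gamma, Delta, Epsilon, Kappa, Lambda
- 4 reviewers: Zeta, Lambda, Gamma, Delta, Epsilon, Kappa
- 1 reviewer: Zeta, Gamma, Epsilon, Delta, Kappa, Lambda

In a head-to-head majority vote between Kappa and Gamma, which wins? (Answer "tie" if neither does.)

Ballots ranking Kappa above Gamma: 5 + 3 = 8.
Ballots ranking Gamma above Kappa: 17 − 8 = 9.
Gamma wins the head-to-head 9–8.

Gamma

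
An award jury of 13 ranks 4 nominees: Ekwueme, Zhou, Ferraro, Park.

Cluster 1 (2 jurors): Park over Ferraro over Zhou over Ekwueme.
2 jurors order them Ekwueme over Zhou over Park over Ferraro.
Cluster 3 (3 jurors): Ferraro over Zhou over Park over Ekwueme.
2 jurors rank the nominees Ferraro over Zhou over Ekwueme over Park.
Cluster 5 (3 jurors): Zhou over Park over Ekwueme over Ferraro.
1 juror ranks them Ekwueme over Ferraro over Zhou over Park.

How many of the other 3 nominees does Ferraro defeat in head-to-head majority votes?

Ferraro against each rival (13 jurors):
Ferraro vs Ekwueme: Ferraro is ranked higher on 2+3+2 = 7 ballots, Ekwueme on 6. Ferraro wins 7–6.
Ferraro–Zhou: Ferraro 8–5.
Ferraro–Park: Park 7–6.
Ferraro beats Ekwueme, Zhou; loses to Park — 2 pairwise wins.

2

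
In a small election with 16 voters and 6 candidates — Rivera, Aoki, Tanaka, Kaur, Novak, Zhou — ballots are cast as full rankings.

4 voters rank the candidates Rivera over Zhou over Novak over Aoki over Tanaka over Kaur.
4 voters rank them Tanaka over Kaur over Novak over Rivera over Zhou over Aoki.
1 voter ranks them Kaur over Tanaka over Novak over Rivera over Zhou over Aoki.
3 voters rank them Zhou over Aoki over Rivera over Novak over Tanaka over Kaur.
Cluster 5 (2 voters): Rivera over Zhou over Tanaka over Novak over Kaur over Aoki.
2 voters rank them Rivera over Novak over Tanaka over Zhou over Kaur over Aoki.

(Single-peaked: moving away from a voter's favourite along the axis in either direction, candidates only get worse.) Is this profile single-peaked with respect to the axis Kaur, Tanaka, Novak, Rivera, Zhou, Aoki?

no

Axis positions: Kaur=1, Tanaka=2, Novak=3, Rivera=4, Zhou=5, Aoki=6.
Cluster 1 (peak Rivera at position 4): ranking walks positions 4-5-3-6-2-1, expanding outward from the peak — single-peaked.
Cluster 2 (peak Tanaka at position 2): ranking walks positions 2-1-3-4-5-6, expanding outward from the peak — single-peaked.
Cluster 3 (peak Kaur at position 1): ranking walks positions 1-2-3-4-5-6, expanding outward from the peak — single-peaked.
Cluster 4 (peak Zhou at position 5): ranking walks positions 5-6-4-3-2-1, expanding outward from the peak — single-peaked.
Cluster 5: ranking walks positions 4-5-2-3-1-6; Tanaka is ranked above Novak even though Novak lies between Tanaka and the peak Rivera on the axis — preferences dip and rise again. Not single-peaked.
Cluster 6 (peak Rivera at position 4): ranking walks positions 4-3-2-5-1-6, expanding outward from the peak — single-peaked.
Cluster 5 violates single-peakedness, so the profile is not single-peaked on this axis.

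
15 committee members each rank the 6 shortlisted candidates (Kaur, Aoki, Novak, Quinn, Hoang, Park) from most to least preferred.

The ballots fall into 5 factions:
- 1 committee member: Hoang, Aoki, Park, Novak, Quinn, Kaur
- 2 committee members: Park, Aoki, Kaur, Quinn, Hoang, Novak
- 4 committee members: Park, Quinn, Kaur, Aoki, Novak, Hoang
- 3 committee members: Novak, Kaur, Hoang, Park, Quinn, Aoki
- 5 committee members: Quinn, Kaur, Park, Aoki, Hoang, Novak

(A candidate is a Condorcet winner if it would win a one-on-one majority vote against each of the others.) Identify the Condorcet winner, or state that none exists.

none

Check each pair by majority over 15 ballots:
Kaur vs Aoki: Kaur, 12–3.
Kaur vs Novak: Kaur wins 11–4.
Kaur vs Quinn: Quinn wins 10–5.
Kaur vs Hoang: Kaur wins 14–1.
Kaur vs Park: Kaur wins 8–7.
Aoki–Novak: Aoki 12–3.
Aoki–Quinn: Quinn 12–3.
Aoki vs Hoang: Aoki wins 11–4.
Aoki vs Park: Park, 14–1.
Novak–Quinn: Quinn 11–4.
Novak vs Hoang: Hoang wins 8–7.
Novak vs Park: Park, 12–3.
Quinn vs Hoang: Quinn wins 11–4.
Quinn–Park: Park 10–5.
Hoang vs Park: Park, 11–4.
No candidate is unbeaten: Kaur loses to Quinn; Aoki loses to Kaur; Novak loses to Kaur; Quinn loses to Park; Hoang loses to Kaur; Park loses to Kaur. In particular Kaur > Park > Quinn > Kaur is a majority cycle — no Condorcet winner exists.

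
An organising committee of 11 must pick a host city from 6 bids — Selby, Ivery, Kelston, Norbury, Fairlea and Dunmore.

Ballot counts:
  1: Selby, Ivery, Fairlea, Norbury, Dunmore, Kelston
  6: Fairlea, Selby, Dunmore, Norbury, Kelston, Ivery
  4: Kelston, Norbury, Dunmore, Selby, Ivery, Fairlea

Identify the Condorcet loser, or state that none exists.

Ivery

Head-to-head results (11 organisers):
Selby vs Ivery: Selby is ranked higher on 1+6+4 = 11 ballots, Ivery on 0. Selby wins 11–0.
Selby vs Kelston: 7 to 4, Selby.
Selby–Norbury: Selby 7–4.
Selby vs Fairlea: 1+4 = 5 for Selby, 6 for Fairlea — Fairlea by 6–5.
Selby vs Dunmore: Selby is ranked higher on 1+6 = 7 ballots, Dunmore on 4. Selby wins 7–4.
Ivery vs Kelston: 1 for Ivery, 10 for Kelston — Kelston by 10–1.
Ivery vs Norbury: Norbury wins 10–1.
Ivery vs Fairlea: 1+4 = 5 for Ivery, 6 for Fairlea — Fairlea by 6–5.
Ivery vs Dunmore: Ivery preferred on 1 ballot; Dunmore wins 10–1.
Kelston vs Norbury: Kelston preferred on 4 ballots; Norbury wins 7–4.
Kelston vs Fairlea: 4 for Kelston, 7 for Fairlea — Fairlea by 7–4.
Kelston vs Dunmore: Dunmore, 7–4.
Norbury vs Fairlea: Fairlea, 7–4.
Norbury vs Dunmore: 1+4 = 5 for Norbury, 6 for Dunmore — Dunmore by 6–5.
Fairlea vs Dunmore: Fairlea wins 7–4.
Ivery loses to every other city — it is the Condorcet loser.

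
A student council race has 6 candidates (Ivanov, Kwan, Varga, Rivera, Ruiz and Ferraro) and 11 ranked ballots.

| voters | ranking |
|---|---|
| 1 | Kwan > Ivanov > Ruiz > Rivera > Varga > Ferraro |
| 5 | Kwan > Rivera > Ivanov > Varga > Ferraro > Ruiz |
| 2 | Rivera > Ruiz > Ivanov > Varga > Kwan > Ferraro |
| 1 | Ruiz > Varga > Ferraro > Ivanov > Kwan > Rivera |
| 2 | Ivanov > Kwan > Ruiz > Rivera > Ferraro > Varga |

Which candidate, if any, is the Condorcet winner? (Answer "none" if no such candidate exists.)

Kwan

Pairwise majorities:
Ivanov vs Kwan: 5 to 6, Kwan.
Ivanov vs Varga: 10 to 1, Ivanov.
Ivanov vs Rivera: Ivanov preferred on 1+1+2 = 4 ballots; Rivera wins 7–4.
Ivanov vs Ruiz: 8 to 3, Ivanov.
Ivanov vs Ferraro: 10 to 1, Ivanov.
Kwan vs Varga: 1+5+2 = 8 for Kwan, 3 for Varga — Kwan by 8–3.
Kwan vs Rivera: 1+5+1+2 = 9 for Kwan, 2 for Rivera — Kwan by 9–2.
Kwan vs Ruiz: 1+5+2 = 8 for Kwan, 3 for Ruiz — Kwan by 8–3.
Kwan vs Ferraro: Kwan preferred on 1+5+2+2 = 10 ballots; Kwan wins 10–1.
Varga vs Rivera: 1 for Varga, 10 for Rivera — Rivera by 10–1.
Varga vs Ruiz: Varga is ranked higher on 5 ballots, Ruiz on 6. Ruiz wins 6–5.
Varga vs Ferraro: 1+5+2+1 = 9 for Varga, 2 for Ferraro — Varga by 9–2.
Rivera vs Ruiz: Rivera is ranked higher on 5+2 = 7 ballots, Ruiz on 4. Rivera wins 7–4.
Rivera vs Ferraro: Rivera is ranked higher on 1+5+2+2 = 10 ballots, Ferraro on 1. Rivera wins 10–1.
Ruiz vs Ferraro: 6 to 5, Ruiz.
Kwan defeats every rival head-to-head and is the Condorcet winner.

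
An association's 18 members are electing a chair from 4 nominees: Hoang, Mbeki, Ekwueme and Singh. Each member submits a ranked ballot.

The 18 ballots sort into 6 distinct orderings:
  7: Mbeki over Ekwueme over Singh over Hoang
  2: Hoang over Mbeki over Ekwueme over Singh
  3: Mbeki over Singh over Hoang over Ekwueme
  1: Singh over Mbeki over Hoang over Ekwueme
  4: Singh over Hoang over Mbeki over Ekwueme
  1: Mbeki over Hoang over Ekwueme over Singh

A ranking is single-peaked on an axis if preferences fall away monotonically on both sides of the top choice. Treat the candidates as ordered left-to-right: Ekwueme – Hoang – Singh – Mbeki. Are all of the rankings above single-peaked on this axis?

no

Axis positions: Ekwueme=1, Hoang=2, Singh=3, Mbeki=4.
Cluster 1: ranking walks positions 4-1-3-2; Ekwueme is ranked above Singh even though Singh lies between Ekwueme and the peak Mbeki on the axis — preferences dip and rise again. Not single-peaked.
Cluster 2: ranking walks positions 2-4-1-3; Mbeki is ranked above Singh even though Singh lies between Mbeki and the peak Hoang on the axis — preferences dip and rise again. Not single-peaked.
Cluster 3 (peak Mbeki at position 4): ranking walks positions 4-3-2-1, expanding outward from the peak — single-peaked.
Cluster 4 (peak Singh at position 3): ranking walks positions 3-4-2-1, expanding outward from the peak — single-peaked.
Cluster 5 (peak Singh at position 3): ranking walks positions 3-2-4-1, expanding outward from the peak — single-peaked.
Cluster 6: ranking walks positions 4-2-1-3; Hoang is ranked above Singh even though Singh lies between Hoang and the peak Mbeki on the axis — preferences dip and rise again. Not single-peaked.
Cluster 1 violates single-peakedness, so the profile is not single-peaked on this axis.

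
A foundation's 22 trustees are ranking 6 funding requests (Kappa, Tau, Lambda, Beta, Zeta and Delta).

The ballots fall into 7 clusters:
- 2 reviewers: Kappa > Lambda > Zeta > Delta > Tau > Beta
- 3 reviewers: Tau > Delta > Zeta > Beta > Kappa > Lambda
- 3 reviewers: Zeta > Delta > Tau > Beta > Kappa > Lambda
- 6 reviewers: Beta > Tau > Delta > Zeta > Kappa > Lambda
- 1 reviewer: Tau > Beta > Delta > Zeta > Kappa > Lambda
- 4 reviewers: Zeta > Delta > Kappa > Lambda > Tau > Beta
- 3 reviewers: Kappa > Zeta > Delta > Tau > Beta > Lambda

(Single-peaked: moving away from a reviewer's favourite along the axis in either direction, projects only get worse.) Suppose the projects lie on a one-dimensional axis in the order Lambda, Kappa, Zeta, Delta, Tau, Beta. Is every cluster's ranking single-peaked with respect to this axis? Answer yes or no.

yes

Axis positions: Lambda=1, Kappa=2, Zeta=3, Delta=4, Tau=5, Beta=6.
Cluster 1 (peak Kappa at position 2): ranking walks positions 2-1-3-4-5-6, expanding outward from the peak — single-peaked.
Cluster 2 (peak Tau at position 5): ranking walks positions 5-4-3-6-2-1, expanding outward from the peak — single-peaked.
Cluster 3 (peak Zeta at position 3): ranking walks positions 3-4-5-6-2-1, expanding outward from the peak — single-peaked.
Cluster 4 (peak Beta at position 6): ranking walks positions 6-5-4-3-2-1, expanding outward from the peak — single-peaked.
Cluster 5 (peak Tau at position 5): ranking walks positions 5-6-4-3-2-1, expanding outward from the peak — single-peaked.
Cluster 6 (peak Zeta at position 3): ranking walks positions 3-4-2-1-5-6, expanding outward from the peak — single-peaked.
Cluster 7 (peak Kappa at position 2): ranking walks positions 2-3-4-5-6-1, expanding outward from the peak — single-peaked.
Every ranking is single-peaked on this axis.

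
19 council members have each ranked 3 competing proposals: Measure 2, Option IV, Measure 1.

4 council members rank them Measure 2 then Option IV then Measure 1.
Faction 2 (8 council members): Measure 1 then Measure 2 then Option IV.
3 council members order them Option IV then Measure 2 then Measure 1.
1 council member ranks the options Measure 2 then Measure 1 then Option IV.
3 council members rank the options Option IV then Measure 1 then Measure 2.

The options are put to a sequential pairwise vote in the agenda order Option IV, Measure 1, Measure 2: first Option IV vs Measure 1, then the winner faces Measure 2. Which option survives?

Round 1: Option IV vs Measure 1 — 10–9, Option IV advances.
Round 2: Option IV vs Measure 2 — 6–13, Measure 2 advances.
The agenda winner is Measure 2.

Measure 2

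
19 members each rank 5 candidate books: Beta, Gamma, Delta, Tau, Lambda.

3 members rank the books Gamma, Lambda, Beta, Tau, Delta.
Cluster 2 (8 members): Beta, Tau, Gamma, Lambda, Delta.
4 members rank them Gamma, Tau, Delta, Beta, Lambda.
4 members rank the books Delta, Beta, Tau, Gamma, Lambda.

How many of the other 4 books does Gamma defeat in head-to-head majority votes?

Gamma against each rival (19 members):
Gamma vs Beta: 3+4 = 7 for Gamma, 12 for Beta — Beta by 12–7.
Gamma–Delta: Gamma 15–4.
Gamma–Tau: Tau 12–7.
Gamma–Lambda: Gamma 19–0.
Gamma beats Delta, Lambda; loses to Beta, Tau — 2 pairwise wins.

2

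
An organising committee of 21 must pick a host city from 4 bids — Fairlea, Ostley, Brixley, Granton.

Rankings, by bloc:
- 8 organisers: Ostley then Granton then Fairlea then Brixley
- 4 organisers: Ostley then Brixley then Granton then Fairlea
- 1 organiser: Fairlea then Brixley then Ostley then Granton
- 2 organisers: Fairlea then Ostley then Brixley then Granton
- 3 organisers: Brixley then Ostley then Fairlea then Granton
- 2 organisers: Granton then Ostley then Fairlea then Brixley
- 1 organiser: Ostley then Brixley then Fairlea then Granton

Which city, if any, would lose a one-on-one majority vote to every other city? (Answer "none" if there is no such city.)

none

Head-to-head results (21 organisers):
Fairlea vs Ostley: Ostley wins 18–3.
Fairlea vs Brixley: Fairlea preferred on 8+1+2+2 = 13 ballots; Fairlea wins 13–8.
Fairlea vs Granton: Fairlea is ranked higher on 1+2+3+1 = 7 ballots, Granton on 14. Granton wins 14–7.
Ostley–Brixley: Ostley 17–4.
Ostley vs Granton: Ostley, 19–2.
Brixley–Granton: Brixley 11–10.
No city is winless: Fairlea beats Brixley; Ostley beats Fairlea; Brixley beats Granton; Granton beats Fairlea. There is no Condorcet loser.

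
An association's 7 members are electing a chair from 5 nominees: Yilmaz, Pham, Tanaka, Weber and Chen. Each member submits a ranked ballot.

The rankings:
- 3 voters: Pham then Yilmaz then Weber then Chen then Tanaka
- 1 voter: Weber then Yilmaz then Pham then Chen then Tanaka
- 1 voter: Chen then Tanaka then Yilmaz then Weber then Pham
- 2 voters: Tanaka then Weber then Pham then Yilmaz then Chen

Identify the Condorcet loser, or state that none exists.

Tanaka

Head-to-head results (7 voters):
Yilmaz vs Pham: 2 to 5, Pham.
Yilmaz vs Tanaka: Yilmaz, 4–3.
Yilmaz vs Weber: Yilmaz wins 4–3.
Yilmaz vs Chen: Yilmaz preferred on 3+1+2 = 6 ballots; Yilmaz wins 6–1.
Pham vs Tanaka: Pham is ranked higher on 3+1 = 4 ballots, Tanaka on 3. Pham wins 4–3.
Pham vs Weber: Weber wins 4–3.
Pham vs Chen: Pham wins 6–1.
Tanaka vs Weber: 1+2 = 3 for Tanaka, 4 for Weber — Weber by 4–3.
Tanaka vs Chen: Chen, 5–2.
Weber vs Chen: 6 to 1, Weber.
Tanaka is beaten in every head-to-head and is the Condorcet loser.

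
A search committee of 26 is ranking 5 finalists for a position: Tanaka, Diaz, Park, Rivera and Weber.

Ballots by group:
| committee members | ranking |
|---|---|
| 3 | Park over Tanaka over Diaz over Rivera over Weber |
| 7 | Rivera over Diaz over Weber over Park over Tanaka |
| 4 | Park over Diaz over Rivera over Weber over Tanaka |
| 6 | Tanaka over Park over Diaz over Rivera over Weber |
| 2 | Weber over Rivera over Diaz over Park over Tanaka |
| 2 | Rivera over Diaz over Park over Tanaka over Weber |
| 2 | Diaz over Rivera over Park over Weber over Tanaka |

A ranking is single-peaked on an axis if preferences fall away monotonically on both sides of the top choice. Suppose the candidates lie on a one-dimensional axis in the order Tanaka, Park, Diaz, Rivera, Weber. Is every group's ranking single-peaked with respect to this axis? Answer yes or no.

Axis positions: Tanaka=1, Park=2, Diaz=3, Rivera=4, Weber=5.
Group 1 (peak Park at position 2): ranking walks positions 2-1-3-4-5, expanding outward from the peak — single-peaked.
Group 2 (peak Rivera at position 4): ranking walks positions 4-3-5-2-1, expanding outward from the peak — single-peaked.
Group 3 (peak Park at position 2): ranking walks positions 2-3-4-5-1, expanding outward from the peak — single-peaked.
Group 4 (peak Tanaka at position 1): ranking walks positions 1-2-3-4-5, expanding outward from the peak — single-peaked.
Group 5 (peak Weber at position 5): ranking walks positions 5-4-3-2-1, expanding outward from the peak — single-peaked.
Group 6 (peak Rivera at position 4): ranking walks positions 4-3-2-1-5, expanding outward from the peak — single-peaked.
Group 7 (peak Diaz at position 3): ranking walks positions 3-4-2-5-1, expanding outward from the peak — single-peaked.
Every ranking is single-peaked on this axis.

yes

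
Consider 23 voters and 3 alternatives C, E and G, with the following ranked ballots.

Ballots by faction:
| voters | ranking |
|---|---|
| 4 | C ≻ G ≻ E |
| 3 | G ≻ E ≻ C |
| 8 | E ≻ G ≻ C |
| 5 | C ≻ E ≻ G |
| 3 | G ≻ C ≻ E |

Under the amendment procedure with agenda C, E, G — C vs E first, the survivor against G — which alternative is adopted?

G

Round 1: C vs E — 12–11, C advances.
Round 2: C vs G — 9–14, G advances.
G survives the agenda.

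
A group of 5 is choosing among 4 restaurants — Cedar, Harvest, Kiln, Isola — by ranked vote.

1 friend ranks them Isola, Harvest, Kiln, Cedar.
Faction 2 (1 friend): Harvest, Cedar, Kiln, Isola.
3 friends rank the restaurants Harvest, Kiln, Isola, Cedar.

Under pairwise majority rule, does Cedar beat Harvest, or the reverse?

No ballot ranks Cedar above Harvest: 0.
Ballots ranking Harvest above Cedar: 5 − 0 = 5.
Harvest wins the head-to-head 5–0.

Harvest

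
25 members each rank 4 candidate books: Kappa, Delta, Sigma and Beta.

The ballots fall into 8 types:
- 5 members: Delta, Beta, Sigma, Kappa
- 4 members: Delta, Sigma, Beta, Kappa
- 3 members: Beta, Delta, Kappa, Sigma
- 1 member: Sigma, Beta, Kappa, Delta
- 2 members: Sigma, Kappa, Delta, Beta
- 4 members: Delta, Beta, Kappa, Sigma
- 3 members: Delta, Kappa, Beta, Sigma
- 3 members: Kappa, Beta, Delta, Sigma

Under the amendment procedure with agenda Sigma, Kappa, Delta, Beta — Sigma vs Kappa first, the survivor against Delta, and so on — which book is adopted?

Delta

Round 1: Sigma vs Kappa — 12–13, Kappa advances.
Round 2: Kappa vs Delta — 6–19, Delta advances.
Round 3: Delta vs Beta — 18–7, Delta advances.
Delta survives the agenda.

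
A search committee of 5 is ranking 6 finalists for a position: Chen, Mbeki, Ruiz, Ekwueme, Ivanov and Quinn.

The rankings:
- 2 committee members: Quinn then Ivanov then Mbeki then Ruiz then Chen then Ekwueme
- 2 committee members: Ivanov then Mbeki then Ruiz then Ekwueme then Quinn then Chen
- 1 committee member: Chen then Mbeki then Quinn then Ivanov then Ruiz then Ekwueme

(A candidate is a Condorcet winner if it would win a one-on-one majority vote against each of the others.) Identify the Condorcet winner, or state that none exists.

Pairwise majorities:
Chen vs Mbeki: 1 to 4, Mbeki.
Chen vs Ruiz: Chen is ranked higher on 1 ballot, Ruiz on 4. Ruiz wins 4–1.
Chen vs Ekwueme: 2+1 = 3 for Chen, 2 for Ekwueme — Chen by 3–2.
Chen vs Ivanov: 1 for Chen, 4 for Ivanov — Ivanov by 4–1.
Chen vs Quinn: Chen is ranked higher on 1 ballot, Quinn on 4. Quinn wins 4–1.
Mbeki vs Ruiz: 5 to 0, Mbeki.
Mbeki vs Ekwueme: Mbeki preferred on 2+2+1 = 5 ballots; Mbeki wins 5–0.
Mbeki vs Ivanov: Mbeki is ranked higher on 1 ballot, Ivanov on 4. Ivanov wins 4–1.
Mbeki vs Quinn: 2+1 = 3 for Mbeki, 2 for Quinn — Mbeki by 3–2.
Ruiz vs Ekwueme: Ruiz is ranked higher on 2+2+1 = 5 ballots, Ekwueme on 0. Ruiz wins 5–0.
Ruiz vs Ivanov: Ruiz is ranked higher on 0 ballots, Ivanov on 5. Ivanov wins 5–0.
Ruiz vs Quinn: Ruiz preferred on 2 ballots; Quinn wins 3–2.
Ekwueme vs Ivanov: 0 for Ekwueme, 5 for Ivanov — Ivanov by 5–0.
Ekwueme vs Quinn: 2 to 3, Quinn.
Ivanov vs Quinn: Ivanov is ranked higher on 2 ballots, Quinn on 3. Quinn wins 3–2.
No candidate is unbeaten: Chen loses to Mbeki; Mbeki loses to Ivanov; Ruiz loses to Mbeki; Ekwueme loses to Chen; Ivanov loses to Quinn; Quinn loses to Mbeki. In particular Mbeki beats Quinn beats Ivanov beats Mbeki is a majority cycle — no Condorcet winner exists.

none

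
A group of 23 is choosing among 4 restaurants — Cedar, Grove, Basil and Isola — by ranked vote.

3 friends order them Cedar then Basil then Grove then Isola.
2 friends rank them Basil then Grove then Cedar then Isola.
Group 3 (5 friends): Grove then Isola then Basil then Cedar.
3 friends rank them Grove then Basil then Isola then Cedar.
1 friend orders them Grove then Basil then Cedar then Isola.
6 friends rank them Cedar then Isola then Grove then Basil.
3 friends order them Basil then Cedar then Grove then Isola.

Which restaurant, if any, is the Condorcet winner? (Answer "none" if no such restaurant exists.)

Check each pair by majority over 23 ballots:
Cedar vs Grove: 12 to 11, Cedar.
Cedar vs Basil: Basil wins 14–9.
Cedar vs Isola: Cedar, 15–8.
Grove–Basil: Grove 15–8.
Grove vs Isola: 3+2+5+3+1+3 = 17 for Grove, 6 for Isola — Grove by 17–6.
Basil–Isola: Basil 12–11.
Every restaurant loses at least once (Cedar loses to Basil; Grove loses to Cedar; Basil loses to Grove; Isola loses to Cedar). The majority relation contains the cycle Cedar > Grove > Basil > Cedar, so there is no Condorcet winner.

none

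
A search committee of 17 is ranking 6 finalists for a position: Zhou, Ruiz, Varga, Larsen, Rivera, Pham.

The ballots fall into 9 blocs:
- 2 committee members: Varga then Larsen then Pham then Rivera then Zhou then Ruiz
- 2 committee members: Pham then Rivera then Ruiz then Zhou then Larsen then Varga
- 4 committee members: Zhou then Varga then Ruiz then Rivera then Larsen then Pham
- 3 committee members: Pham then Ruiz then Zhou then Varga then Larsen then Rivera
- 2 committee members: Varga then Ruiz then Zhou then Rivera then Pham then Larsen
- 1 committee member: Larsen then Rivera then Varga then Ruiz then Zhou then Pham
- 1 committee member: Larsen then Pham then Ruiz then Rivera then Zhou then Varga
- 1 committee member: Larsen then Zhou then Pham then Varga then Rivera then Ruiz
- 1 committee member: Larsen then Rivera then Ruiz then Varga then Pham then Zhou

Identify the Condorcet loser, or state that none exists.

Pairwise majorities:
Zhou vs Ruiz: Zhou is ranked higher on 2+4+1 = 7 ballots, Ruiz on 10. Ruiz wins 10–7.
Zhou vs Varga: Zhou, 11–6.
Zhou vs Larsen: Zhou, 11–6.
Zhou vs Rivera: Zhou wins 10–7.
Zhou–Pham: Pham 9–8.
Ruiz vs Varga: Varga wins 10–7.
Ruiz vs Larsen: Ruiz is ranked higher on 2+4+3+2 = 11 ballots, Larsen on 6. Ruiz wins 11–6.
Ruiz vs Rivera: Ruiz wins 10–7.
Ruiz vs Pham: Pham wins 9–8.
Varga vs Larsen: 2+4+3+2 = 11 for Varga, 6 for Larsen — Varga by 11–6.
Varga vs Rivera: Varga is ranked higher on 2+4+3+2+1 = 12 ballots, Rivera on 5. Varga wins 12–5.
Varga–Pham: Varga 10–7.
Larsen–Rivera: Larsen 9–8.
Larsen–Pham: Larsen 10–7.
Rivera vs Pham: Pham wins 9–8.
Rivera loses to every other candidate — it is the Condorcet loser.

Rivera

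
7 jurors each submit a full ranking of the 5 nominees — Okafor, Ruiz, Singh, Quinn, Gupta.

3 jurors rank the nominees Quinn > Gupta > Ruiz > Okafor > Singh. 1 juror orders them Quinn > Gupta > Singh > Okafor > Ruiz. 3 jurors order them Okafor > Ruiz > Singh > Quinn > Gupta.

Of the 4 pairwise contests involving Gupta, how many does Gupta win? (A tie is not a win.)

3

Gupta against each rival (7 jurors):
Gupta–Okafor: Gupta 4–3.
Gupta vs Ruiz: Gupta wins 4–3.
Gupta vs Singh: Gupta preferred on 3+1 = 4 ballots; Gupta wins 4–3.
Gupta vs Quinn: 0 to 7, Quinn.
Gupta beats Okafor, Ruiz, Singh; loses to Quinn — 3 pairwise wins.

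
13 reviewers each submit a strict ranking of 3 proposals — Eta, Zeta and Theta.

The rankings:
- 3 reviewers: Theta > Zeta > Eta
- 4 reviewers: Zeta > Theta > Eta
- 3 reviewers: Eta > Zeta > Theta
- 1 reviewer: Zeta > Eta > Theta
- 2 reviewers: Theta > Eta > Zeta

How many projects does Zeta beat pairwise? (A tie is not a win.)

Zeta against each rival (13 reviewers):
Zeta vs Eta: Zeta wins 8–5.
Zeta vs Theta: Zeta preferred on 4+3+1 = 8 ballots; Zeta wins 8–5.
Zeta beats Eta, Theta — 2 pairwise wins.

2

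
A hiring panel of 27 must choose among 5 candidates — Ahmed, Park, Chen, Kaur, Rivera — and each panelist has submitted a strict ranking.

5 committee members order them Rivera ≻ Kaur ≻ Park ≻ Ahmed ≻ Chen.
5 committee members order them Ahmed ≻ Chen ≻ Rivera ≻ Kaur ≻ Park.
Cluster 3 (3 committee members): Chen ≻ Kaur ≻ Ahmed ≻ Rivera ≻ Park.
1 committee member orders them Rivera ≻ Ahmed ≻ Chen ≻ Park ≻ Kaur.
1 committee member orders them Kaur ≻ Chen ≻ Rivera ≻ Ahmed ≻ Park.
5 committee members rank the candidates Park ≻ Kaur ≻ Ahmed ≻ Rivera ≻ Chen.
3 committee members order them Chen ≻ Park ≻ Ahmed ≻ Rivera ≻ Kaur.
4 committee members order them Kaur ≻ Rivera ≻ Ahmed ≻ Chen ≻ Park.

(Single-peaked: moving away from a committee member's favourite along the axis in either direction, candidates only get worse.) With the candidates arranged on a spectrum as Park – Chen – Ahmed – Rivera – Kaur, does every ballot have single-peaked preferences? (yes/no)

no

Axis positions: Park=1, Chen=2, Ahmed=3, Rivera=4, Kaur=5.
Cluster 1: ranking walks positions 4-5-1-3-2; Park is ranked above Ahmed even though Ahmed lies between Park and the peak Rivera on the axis — preferences dip and rise again. Not single-peaked.
Cluster 2 (peak Ahmed at position 3): ranking walks positions 3-2-4-5-1, expanding outward from the peak — single-peaked.
Cluster 3: ranking walks positions 2-5-3-4-1; Kaur is ranked above Ahmed even though Ahmed lies between Kaur and the peak Chen on the axis — preferences dip and rise again. Not single-peaked.
Cluster 4 (peak Rivera at position 4): ranking walks positions 4-3-2-1-5, expanding outward from the peak — single-peaked.
Cluster 5: ranking walks positions 5-2-4-3-1; Chen is ranked above Rivera even though Rivera lies between Chen and the peak Kaur on the axis — preferences dip and rise again. Not single-peaked.
Cluster 6: ranking walks positions 1-5-3-4-2; Kaur is ranked above Chen even though Chen lies between Kaur and the peak Park on the axis — preferences dip and rise again. Not single-peaked.
Cluster 7 (peak Chen at position 2): ranking walks positions 2-1-3-4-5, expanding outward from the peak — single-peaked.
Cluster 8 (peak Kaur at position 5): ranking walks positions 5-4-3-2-1, expanding outward from the peak — single-peaked.
Cluster 1 violates single-peakedness, so the profile is not single-peaked on this axis.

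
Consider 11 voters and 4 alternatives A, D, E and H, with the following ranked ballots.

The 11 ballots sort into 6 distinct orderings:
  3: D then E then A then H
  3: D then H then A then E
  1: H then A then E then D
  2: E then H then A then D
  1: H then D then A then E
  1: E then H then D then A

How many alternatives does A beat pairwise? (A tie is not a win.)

A against each rival (11 voters):
A vs D: A preferred on 1+2 = 3 ballots; D wins 8–3.
A vs E: 5 to 6, E.
A vs H: A is ranked higher on 3 ballots, H on 8. H wins 8–3.
A beats no one; loses to D, E, H — 0 pairwise wins.

0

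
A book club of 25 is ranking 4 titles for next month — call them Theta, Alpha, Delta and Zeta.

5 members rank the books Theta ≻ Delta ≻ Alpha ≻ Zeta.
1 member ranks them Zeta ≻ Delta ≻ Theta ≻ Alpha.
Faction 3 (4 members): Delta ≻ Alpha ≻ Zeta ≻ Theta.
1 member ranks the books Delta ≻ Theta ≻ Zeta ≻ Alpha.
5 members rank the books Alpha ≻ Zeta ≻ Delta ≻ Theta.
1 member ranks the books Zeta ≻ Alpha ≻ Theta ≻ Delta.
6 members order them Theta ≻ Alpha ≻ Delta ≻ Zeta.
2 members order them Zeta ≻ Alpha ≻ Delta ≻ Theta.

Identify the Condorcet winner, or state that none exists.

none

Check each pair by majority over 25 ballots:
Theta vs Alpha: Theta wins 13–12.
Theta vs Delta: 12 to 13, Delta.
Theta–Zeta: Zeta 13–12.
Alpha vs Delta: Alpha wins 14–11.
Alpha vs Zeta: Alpha preferred on 5+4+5+6 = 20 ballots; Alpha wins 20–5.
Delta vs Zeta: Delta, 16–9.
No book is unbeaten: Theta loses to Delta; Alpha loses to Theta; Delta loses to Alpha; Zeta loses to Alpha. In particular Theta → Alpha → Delta → Theta is a majority cycle — no Condorcet winner exists.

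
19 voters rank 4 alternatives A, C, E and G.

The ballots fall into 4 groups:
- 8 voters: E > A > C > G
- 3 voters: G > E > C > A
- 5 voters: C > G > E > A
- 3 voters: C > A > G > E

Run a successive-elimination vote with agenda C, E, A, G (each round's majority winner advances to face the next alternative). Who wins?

G

Round 1: C vs E — 8–11, E advances.
Round 2: E vs A — 16–3, E advances.
Round 3: E vs G — 8–11, G advances.
The agenda winner is G.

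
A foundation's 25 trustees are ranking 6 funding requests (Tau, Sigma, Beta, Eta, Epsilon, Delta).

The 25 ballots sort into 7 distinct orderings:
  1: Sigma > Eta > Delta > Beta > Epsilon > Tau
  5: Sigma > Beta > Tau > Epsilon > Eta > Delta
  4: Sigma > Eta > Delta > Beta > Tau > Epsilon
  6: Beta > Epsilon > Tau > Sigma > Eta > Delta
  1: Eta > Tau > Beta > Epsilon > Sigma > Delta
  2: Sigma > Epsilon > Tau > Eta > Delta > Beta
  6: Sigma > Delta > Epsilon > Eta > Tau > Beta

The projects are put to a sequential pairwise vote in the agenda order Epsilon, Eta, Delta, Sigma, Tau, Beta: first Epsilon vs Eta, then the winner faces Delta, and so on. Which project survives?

Round 1: Epsilon vs Eta — 19–6, Epsilon advances.
Round 2: Epsilon vs Delta — 14–11, Epsilon advances.
Round 3: Epsilon vs Sigma — 7–18, Sigma advances.
Round 4: Sigma vs Tau — 18–7, Sigma advances.
Round 5: Sigma vs Beta — 18–7, Sigma advances.
The agenda winner is Sigma.

Sigma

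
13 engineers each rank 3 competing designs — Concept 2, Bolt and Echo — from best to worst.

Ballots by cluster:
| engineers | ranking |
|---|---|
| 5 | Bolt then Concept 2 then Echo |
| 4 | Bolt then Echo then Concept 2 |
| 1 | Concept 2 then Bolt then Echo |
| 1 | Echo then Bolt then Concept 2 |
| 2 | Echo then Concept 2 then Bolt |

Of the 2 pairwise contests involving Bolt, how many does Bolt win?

Bolt against each rival (13 engineers):
Bolt vs Concept 2: 5+4+1 = 10 for Bolt, 3 for Concept 2 — Bolt by 10–3.
Bolt vs Echo: Bolt, 10–3.
Bolt beats Concept 2, Echo — 2 pairwise wins.

2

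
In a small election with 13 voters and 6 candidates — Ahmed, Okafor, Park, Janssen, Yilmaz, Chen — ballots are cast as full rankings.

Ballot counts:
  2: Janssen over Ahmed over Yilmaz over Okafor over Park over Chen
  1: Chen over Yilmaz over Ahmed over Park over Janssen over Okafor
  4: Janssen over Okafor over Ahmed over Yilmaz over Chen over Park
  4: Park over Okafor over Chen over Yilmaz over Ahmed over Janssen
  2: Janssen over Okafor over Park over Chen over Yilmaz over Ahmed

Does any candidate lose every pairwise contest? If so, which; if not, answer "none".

none

Pairwise majorities:
Ahmed vs Okafor: Okafor wins 10–3.
Ahmed vs Park: Ahmed, 7–6.
Ahmed vs Janssen: Ahmed is ranked higher on 1+4 = 5 ballots, Janssen on 8. Janssen wins 8–5.
Ahmed vs Yilmaz: Yilmaz, 7–6.
Ahmed vs Chen: 2+4 = 6 for Ahmed, 7 for Chen — Chen by 7–6.
Okafor vs Park: Okafor is ranked higher on 2+4+2 = 8 ballots, Park on 5. Okafor wins 8–5.
Okafor–Janssen: Janssen 9–4.
Okafor–Yilmaz: Okafor 10–3.
Okafor vs Chen: Okafor wins 12–1.
Park vs Janssen: Janssen wins 8–5.
Park vs Yilmaz: Yilmaz, 7–6.
Park vs Chen: 2+4+2 = 8 for Park, 5 for Chen — Park by 8–5.
Janssen vs Yilmaz: Janssen wins 8–5.
Janssen vs Chen: Janssen wins 8–5.
Yilmaz–Chen: Chen 7–6.
No candidate is winless: Ahmed beats Park; Okafor beats Ahmed; Park beats Chen; Janssen beats Ahmed; Yilmaz beats Ahmed; Chen beats Ahmed. There is no Condorcet loser.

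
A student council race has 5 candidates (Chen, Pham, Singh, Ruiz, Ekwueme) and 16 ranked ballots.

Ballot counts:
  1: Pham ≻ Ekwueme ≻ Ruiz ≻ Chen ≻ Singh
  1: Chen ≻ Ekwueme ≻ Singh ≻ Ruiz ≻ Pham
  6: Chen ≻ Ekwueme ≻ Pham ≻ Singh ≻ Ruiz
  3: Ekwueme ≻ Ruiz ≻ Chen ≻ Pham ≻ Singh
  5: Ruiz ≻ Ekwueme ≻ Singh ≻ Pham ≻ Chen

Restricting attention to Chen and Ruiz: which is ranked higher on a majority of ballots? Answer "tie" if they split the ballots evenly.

Ballots ranking Chen above Ruiz: 1 + 6 = 7.
Ballots ranking Ruiz above Chen: 16 − 7 = 9.
Ruiz wins the head-to-head 9–7.

Ruiz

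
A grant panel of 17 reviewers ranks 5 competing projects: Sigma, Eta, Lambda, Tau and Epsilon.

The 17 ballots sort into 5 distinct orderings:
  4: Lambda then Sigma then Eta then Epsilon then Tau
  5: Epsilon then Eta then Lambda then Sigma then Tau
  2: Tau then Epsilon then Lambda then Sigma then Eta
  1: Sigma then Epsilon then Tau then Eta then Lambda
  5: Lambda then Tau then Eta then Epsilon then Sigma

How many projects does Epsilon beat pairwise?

2

Epsilon against each rival (17 reviewers):
Epsilon vs Sigma: 12 to 5, Epsilon.
Epsilon–Eta: Eta 9–8.
Epsilon vs Lambda: Epsilon is ranked higher on 5+2+1 = 8 ballots, Lambda on 9. Lambda wins 9–8.
Epsilon vs Tau: 4+5+1 = 10 for Epsilon, 7 for Tau — Epsilon by 10–7.
Epsilon beats Sigma, Tau; loses to Eta, Lambda — 2 pairwise wins.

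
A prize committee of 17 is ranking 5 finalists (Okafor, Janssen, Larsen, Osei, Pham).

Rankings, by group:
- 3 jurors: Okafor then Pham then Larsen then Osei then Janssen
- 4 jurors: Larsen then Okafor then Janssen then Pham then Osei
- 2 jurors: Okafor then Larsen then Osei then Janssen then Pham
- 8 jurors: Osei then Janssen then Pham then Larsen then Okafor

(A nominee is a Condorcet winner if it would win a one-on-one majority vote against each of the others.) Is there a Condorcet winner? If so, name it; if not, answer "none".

none

Check each pair by majority over 17 ballots:
Okafor vs Janssen: 3+4+2 = 9 for Okafor, 8 for Janssen — Okafor by 9–8.
Okafor vs Larsen: 5 to 12, Larsen.
Okafor vs Osei: 9 to 8, Okafor.
Okafor vs Pham: Okafor wins 9–8.
Janssen–Larsen: Larsen 9–8.
Janssen vs Osei: Osei, 13–4.
Janssen–Pham: Janssen 14–3.
Larsen vs Osei: 3+4+2 = 9 for Larsen, 8 for Osei — Larsen by 9–8.
Larsen vs Pham: Larsen is ranked higher on 4+2 = 6 ballots, Pham on 11. Pham wins 11–6.
Osei–Pham: Osei 10–7.
No nominee is unbeaten: Okafor loses to Larsen; Janssen loses to Okafor; Larsen loses to Pham; Osei loses to Okafor; Pham loses to Okafor. In particular Okafor → Pham → Larsen → Okafor is a majority cycle — no Condorcet winner exists.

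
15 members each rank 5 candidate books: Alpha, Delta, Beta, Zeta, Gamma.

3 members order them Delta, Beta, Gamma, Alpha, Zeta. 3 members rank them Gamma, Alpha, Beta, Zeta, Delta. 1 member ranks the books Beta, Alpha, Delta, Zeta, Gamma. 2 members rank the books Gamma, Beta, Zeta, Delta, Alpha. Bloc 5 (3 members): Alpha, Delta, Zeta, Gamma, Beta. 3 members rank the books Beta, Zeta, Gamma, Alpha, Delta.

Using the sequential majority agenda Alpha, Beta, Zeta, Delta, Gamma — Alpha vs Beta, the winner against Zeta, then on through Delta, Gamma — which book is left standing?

Round 1: Alpha vs Beta — 6–9, Beta advances.
Round 2: Beta vs Zeta — 12–3, Beta advances.
Round 3: Beta vs Delta — 9–6, Beta advances.
Round 4: Beta vs Gamma — 7–8, Gamma advances.
Gamma survives the agenda.

Gamma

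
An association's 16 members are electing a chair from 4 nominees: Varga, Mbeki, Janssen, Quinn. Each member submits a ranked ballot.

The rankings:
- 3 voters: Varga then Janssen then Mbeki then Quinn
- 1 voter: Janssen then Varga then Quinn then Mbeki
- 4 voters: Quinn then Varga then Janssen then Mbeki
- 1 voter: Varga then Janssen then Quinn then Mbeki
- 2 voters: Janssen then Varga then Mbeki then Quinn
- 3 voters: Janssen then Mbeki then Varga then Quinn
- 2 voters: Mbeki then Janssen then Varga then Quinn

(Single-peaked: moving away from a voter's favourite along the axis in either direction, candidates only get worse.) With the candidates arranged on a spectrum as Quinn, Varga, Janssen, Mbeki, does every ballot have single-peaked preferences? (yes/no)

yes

Axis positions: Quinn=1, Varga=2, Janssen=3, Mbeki=4.
Type 1 (peak Varga at position 2): ranking walks positions 2-3-4-1, expanding outward from the peak — single-peaked.
Type 2 (peak Janssen at position 3): ranking walks positions 3-2-1-4, expanding outward from the peak — single-peaked.
Type 3 (peak Quinn at position 1): ranking walks positions 1-2-3-4, expanding outward from the peak — single-peaked.
Type 4 (peak Varga at position 2): ranking walks positions 2-3-1-4, expanding outward from the peak — single-peaked.
Type 5 (peak Janssen at position 3): ranking walks positions 3-2-4-1, expanding outward from the peak — single-peaked.
Type 6 (peak Janssen at position 3): ranking walks positions 3-4-2-1, expanding outward from the peak — single-peaked.
Type 7 (peak Mbeki at position 4): ranking walks positions 4-3-2-1, expanding outward from the peak — single-peaked.
Every ranking is single-peaked on this axis.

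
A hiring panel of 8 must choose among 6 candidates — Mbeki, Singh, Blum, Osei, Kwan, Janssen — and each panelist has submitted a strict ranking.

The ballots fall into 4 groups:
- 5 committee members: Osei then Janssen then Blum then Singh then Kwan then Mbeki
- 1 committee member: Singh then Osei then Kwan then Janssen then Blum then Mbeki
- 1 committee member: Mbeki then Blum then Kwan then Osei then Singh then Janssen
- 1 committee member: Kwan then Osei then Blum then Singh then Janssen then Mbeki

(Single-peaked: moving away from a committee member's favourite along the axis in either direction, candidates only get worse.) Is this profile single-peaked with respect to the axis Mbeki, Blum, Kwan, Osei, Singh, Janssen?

Axis positions: Mbeki=1, Blum=2, Kwan=3, Osei=4, Singh=5, Janssen=6.
Group 1: ranking walks positions 4-6-2-5-3-1; Janssen is ranked above Singh even though Singh lies between Janssen and the peak Osei on the axis — preferences dip and rise again. Not single-peaked.
Group 2 (peak Singh at position 5): ranking walks positions 5-4-3-6-2-1, expanding outward from the peak — single-peaked.
Group 3 (peak Mbeki at position 1): ranking walks positions 1-2-3-4-5-6, expanding outward from the peak — single-peaked.
Group 4 (peak Kwan at position 3): ranking walks positions 3-4-2-5-6-1, expanding outward from the peak — single-peaked.
Group 1 violates single-peakedness, so the profile is not single-peaked on this axis.

no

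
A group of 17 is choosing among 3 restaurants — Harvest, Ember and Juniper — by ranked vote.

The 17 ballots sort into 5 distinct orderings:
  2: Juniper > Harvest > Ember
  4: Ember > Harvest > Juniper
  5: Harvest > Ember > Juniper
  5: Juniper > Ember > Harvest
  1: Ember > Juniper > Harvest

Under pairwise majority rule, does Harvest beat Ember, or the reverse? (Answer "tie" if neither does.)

Ballots ranking Harvest above Ember: 2 + 5 = 7.
Ballots ranking Ember above Harvest: 17 − 7 = 10.
Ember wins the head-to-head 10–7.

Ember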